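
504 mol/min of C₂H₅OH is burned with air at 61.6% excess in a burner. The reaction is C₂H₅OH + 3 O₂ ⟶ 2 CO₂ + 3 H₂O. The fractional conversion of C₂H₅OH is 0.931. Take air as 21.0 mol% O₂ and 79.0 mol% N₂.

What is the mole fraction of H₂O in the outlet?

0.112

Stoichiometric O₂ = 3 × 504 = 1512 mol/min; O₂ fed = 1512 × 1.616 = 2443 mol/min.
N₂ fed = 2443 × 79/21 = 9192 mol/min.
Fuel reacted = 0.931 × 504 → ξ = 469.2 mol/min.
Outlet (n = n₀ + ν ξ):
  C₂H₅OH: 504 − 1(469.2) = 34.78
  O₂: 2443 − 3(469.2) = 1036
  N₂: 9192 (inert)
  CO₂: 0 + 2(469.2) = 938.4
  H₂O: 0 + 3(469.2) = 1408
Total out = 12610 mol/min; y_H₂O = 1408 / 12610 = 0.1116.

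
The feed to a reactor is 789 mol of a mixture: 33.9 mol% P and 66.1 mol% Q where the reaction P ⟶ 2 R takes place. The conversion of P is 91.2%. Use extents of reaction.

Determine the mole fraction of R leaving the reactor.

0.472

P reacted = 0.912 × 267.5 = 243.9 mol; ν_P = −1, so ξ = 243.9/1 = 243.9 mol.
Outlet amounts (n = n₀ + ν ξ):
  P: 267.5 − 1(243.9) = 23.54
  R: 0 + 2(243.9) = 487.9
  Q: 521.5 (inert)
Total out = 1033 mol; y_R = 487.9 / 1033 = 0.4723.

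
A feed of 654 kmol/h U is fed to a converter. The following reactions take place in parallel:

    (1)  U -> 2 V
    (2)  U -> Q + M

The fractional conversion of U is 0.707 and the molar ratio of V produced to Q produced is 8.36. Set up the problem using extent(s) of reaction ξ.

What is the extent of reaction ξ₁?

Conversion of U: U consumed = 0.707 × 654 = 462.4 kmol/h = 1ξ₁ + 1ξ₂.
Selectivity: 2ξ₁ / (1ξ₂) = 8.36 → ξ₁ = 4.18 ξ₂.
Substitute: (1·4.18 + 1) ξ₂ = 462.4 → ξ₂ = 89.26 kmol/h, ξ₁ = 373.1 kmol/h.
Outlet amounts (n = n₀ + Σ ν·ξ):
  U: 654 − 1(373.1) − 1(89.26) = 191.6
  V: 0 + 2(373.1) = 746.2
  Q: 0 + 1(89.26) = 89.26
  M: 0 + 1(89.26) = 89.26

ξ₁ = 373 kmol/h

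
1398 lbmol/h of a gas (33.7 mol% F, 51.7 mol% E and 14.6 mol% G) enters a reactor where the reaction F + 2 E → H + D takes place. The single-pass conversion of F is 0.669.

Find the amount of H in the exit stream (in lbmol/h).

F reacted = 0.669 × 471.1 = 315.2 lbmol/h; ν_F = −1, so ξ = 315.2/1 = 315.2 lbmol/h.
Outlet amounts (n = n₀ + ν ξ):
  F: 471.1 − 1(315.2) = 155.9
  E: 722.8 − 2(315.2) = 92.4
  H: 0 + 1(315.2) = 315.2
  D: 0 + 1(315.2) = 315.2
  G: 204.1 (inert)

315 lbmol/h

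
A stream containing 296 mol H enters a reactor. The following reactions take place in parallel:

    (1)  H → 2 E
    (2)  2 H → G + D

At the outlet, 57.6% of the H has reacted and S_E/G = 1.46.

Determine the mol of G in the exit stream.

Conversion of H: H consumed = 0.576 × 296 = 170.5 mol = 1ξ₁ + 2ξ₂.
Selectivity: 2ξ₁ / (1ξ₂) = 1.46 → ξ₁ = 0.73 ξ₂.
Substitute: (1·0.73 + 2) ξ₂ = 170.5 → ξ₂ = 62.45 mol, ξ₁ = 45.59 mol.
Outlet amounts (n = n₀ + Σ ν·ξ):
  H: 296 − 1(45.59) − 2(62.45) = 125.5
  E: 0 + 2(45.59) = 91.18
  G: 0 + 1(62.45) = 62.45
  D: 0 + 1(62.45) = 62.45

62.5 mol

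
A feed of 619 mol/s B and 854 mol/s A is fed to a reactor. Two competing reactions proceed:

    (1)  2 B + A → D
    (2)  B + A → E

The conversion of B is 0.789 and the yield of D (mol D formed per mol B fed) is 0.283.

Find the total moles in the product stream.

Yield of D: 1ξ₁ / 619 = 0.283 → ξ₁ = 175.2 mol/s.
Conversion of B: 2ξ₁ + 1ξ₂ = 0.789 × 619 = 488.4 → ξ₂ = 138 mol/s.
Outlet amounts (n = n₀ + Σ ν·ξ):
  B: 619 − 2(175.2) − 1(138) = 130.6
  A: 854 − 1(175.2) − 1(138) = 540.8
  D: 0 + 1(175.2) = 175.2
  E: 0 + 1(138) = 138
Total out = 130.6 + 540.8 + 175.2 + 138 = 984.6 mol/s.

985 mol/s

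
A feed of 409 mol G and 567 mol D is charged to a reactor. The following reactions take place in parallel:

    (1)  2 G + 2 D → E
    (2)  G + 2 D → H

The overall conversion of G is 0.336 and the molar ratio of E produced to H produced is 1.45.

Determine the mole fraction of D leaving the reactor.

0.524

Conversion of G: G consumed = 0.336 × 409 = 137.4 mol = 2ξ₁ + 1ξ₂.
Selectivity: 1ξ₁ / (1ξ₂) = 1.45 → ξ₁ = 1.45 ξ₂.
Substitute: (2·1.45 + 1) ξ₂ = 137.4 → ξ₂ = 35.24 mol, ξ₁ = 51.09 mol.
Outlet amounts (n = n₀ + Σ ν·ξ):
  G: 409 − 2(51.09) − 1(35.24) = 271.6
  D: 567 − 2(51.09) − 2(35.24) = 394.3
  E: 0 + 1(51.09) = 51.09
  H: 0 + 1(35.24) = 35.24
Total out = 752.2 mol; y_D = 394.3 / 752.2 = 0.5242.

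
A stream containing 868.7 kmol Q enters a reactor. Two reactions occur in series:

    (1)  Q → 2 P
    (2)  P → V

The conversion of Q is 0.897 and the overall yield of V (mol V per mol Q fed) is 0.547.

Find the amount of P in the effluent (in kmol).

1080 kmol

Conversion of Q: Q consumed = 1ξ₁ = 0.897 × 868.7 → ξ₁ = 779.2 kmol.
Yield of V: 1ξ₂ / 868.7 = 0.547 → ξ₂ = 475.2 kmol.
Outlet amounts (n = n₀ + Σ ν·ξ):
  Q: 868.7 − 1(779.2) = 89.48
  P: 0 + 2(779.2) − 1(475.2) = 1083
  V: 0 + 1(475.2) = 475.2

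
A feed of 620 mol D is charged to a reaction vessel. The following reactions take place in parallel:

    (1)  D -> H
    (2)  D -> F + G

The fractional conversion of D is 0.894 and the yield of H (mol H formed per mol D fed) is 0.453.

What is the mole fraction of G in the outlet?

0.306

Yield of H: 1ξ₁ / 620 = 0.453 → ξ₁ = 280.9 mol.
Conversion of D: 1ξ₁ + 1ξ₂ = 0.894 × 620 = 554.3 → ξ₂ = 273.4 mol.
Outlet amounts (n = n₀ + Σ ν·ξ):
  D: 620 − 1(280.9) − 1(273.4) = 65.72
  H: 0 + 1(280.9) = 280.9
  F: 0 + 1(273.4) = 273.4
  G: 0 + 1(273.4) = 273.4
Total out = 893.4 mol; y_G = 273.4 / 893.4 = 0.306.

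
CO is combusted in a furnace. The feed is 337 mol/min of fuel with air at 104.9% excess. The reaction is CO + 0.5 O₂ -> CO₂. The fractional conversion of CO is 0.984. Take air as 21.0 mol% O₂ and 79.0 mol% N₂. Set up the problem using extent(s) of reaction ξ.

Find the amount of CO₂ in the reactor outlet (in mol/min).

332 mol/min

Stoichiometric O₂ = 0.5 × 337 = 168.5 mol/min; O₂ fed = 168.5 × 2.049 = 345.3 mol/min.
N₂ fed = 345.3 × 79/21 = 1299 mol/min.
Fuel reacted = 0.984 × 337 → ξ = 331.6 mol/min.
Outlet (n = n₀ + ν ξ):
  CO: 337 − 1(331.6) = 5.392
  O₂: 345.3 − 0.5(331.6) = 179.5
  N₂: 1299 (inert)
  CO₂: 0 + 1(331.6) = 331.6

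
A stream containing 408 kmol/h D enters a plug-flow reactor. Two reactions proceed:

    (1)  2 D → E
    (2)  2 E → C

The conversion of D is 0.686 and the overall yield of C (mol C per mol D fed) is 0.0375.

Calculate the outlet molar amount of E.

Conversion of D: D consumed = 2ξ₁ = 0.686 × 408 → ξ₁ = 139.9 kmol/h.
Yield of C: 1ξ₂ / 408 = 0.0375 → ξ₂ = 15.3 kmol/h.
Outlet amounts (n = n₀ + Σ ν·ξ):
  D: 408 − 2(139.9) = 128.1
  E: 0 + 1(139.9) − 2(15.3) = 109.3
  C: 0 + 1(15.3) = 15.3

109 kmol/h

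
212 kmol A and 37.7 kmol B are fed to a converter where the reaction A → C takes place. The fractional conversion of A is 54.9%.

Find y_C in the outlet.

A reacted = 0.549 × 212 = 116.4 kmol; ν_A = −1, so ξ = 116.4/1 = 116.4 kmol.
Outlet amounts (n = n₀ + ν ξ):
  A: 212 − 1(116.4) = 95.61
  C: 0 + 1(116.4) = 116.4
  B: 37.7 (inert)
Total out = 249.7 kmol; y_C = 116.4 / 249.7 = 0.4661.

0.466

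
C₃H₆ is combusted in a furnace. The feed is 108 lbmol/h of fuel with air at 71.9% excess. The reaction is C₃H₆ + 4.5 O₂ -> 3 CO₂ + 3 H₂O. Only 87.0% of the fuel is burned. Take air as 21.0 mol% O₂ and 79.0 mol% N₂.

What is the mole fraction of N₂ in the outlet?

0.76

Stoichiometric O₂ = 4.5 × 108 = 486 lbmol/h; O₂ fed = 486 × 1.719 = 835.4 lbmol/h.
N₂ fed = 835.4 × 79/21 = 3143 lbmol/h.
Fuel reacted = 0.87 × 108 → ξ = 93.96 lbmol/h.
Outlet (n = n₀ + ν ξ):
  C₃H₆: 108 − 1(93.96) = 14.04
  O₂: 835.4 − 4.5(93.96) = 412.6
  N₂: 3143 (inert)
  CO₂: 0 + 3(93.96) = 281.9
  H₂O: 0 + 3(93.96) = 281.9
Total out = 4133 lbmol/h; y_N₂ = 3143 / 4133 = 0.7604.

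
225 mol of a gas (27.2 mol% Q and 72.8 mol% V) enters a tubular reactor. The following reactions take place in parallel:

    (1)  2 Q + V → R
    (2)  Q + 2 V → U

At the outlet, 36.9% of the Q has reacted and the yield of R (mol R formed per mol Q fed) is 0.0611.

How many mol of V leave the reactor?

Yield of R: 1ξ₁ / 61.2 = 0.0611 → ξ₁ = 3.739 mol.
Conversion of Q: 2ξ₁ + 1ξ₂ = 0.369 × 61.2 = 22.58 → ξ₂ = 15.1 mol.
Outlet amounts (n = n₀ + Σ ν·ξ):
  Q: 61.2 − 2(3.739) − 1(15.1) = 38.62
  V: 163.8 − 1(3.739) − 2(15.1) = 129.9
  R: 0 + 1(3.739) = 3.739
  U: 0 + 1(15.1) = 15.1

130 mol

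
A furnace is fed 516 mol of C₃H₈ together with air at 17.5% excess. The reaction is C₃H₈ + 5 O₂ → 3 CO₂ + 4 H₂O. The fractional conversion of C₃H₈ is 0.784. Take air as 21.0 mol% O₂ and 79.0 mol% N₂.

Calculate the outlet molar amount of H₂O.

1620 mol

Stoichiometric O₂ = 5 × 516 = 2580 mol; O₂ fed = 2580 × 1.175 = 3032 mol.
N₂ fed = 3032 × 79/21 = 11400 mol.
Fuel reacted = 0.784 × 516 → ξ = 404.5 mol.
Outlet (n = n₀ + ν ξ):
  C₃H₈: 516 − 1(404.5) = 111.5
  O₂: 3032 − 5(404.5) = 1009
  N₂: 11400 (inert)
  CO₂: 0 + 3(404.5) = 1214
  H₂O: 0 + 4(404.5) = 1618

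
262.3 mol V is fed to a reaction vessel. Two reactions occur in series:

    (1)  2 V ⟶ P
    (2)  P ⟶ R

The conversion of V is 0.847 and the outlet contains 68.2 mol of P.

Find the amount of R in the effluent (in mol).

42.9 mol

Conversion of V: V consumed = 2ξ₁ = 0.847 × 262.3 → ξ₁ = 111.1 mol.
P balance: n_P = 0 + 1ξ₁ − 1ξ₂ = 68.2 → ξ₂ = (1·111.1 − 68.2)/1 = 42.88 mol.
Outlet amounts (n = n₀ + Σ ν·ξ):
  V: 262.3 − 2(111.1) = 40.13
  P: 0 + 1(111.1) − 1(42.88) = 68.2
  R: 0 + 1(42.88) = 42.88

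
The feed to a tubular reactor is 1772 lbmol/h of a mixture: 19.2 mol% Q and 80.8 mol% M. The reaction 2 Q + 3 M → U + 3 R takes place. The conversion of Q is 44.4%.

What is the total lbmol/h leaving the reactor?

Q reacted = 0.444 × 340.2 = 151.1 lbmol/h; ν_Q = −2, so ξ = 151.1/2 = 75.53 lbmol/h.
Outlet amounts (n = n₀ + ν ξ):
  Q: 340.2 − 2(75.53) = 189.2
  M: 1432 − 3(75.53) = 1205
  U: 0 + 1(75.53) = 75.53
  R: 0 + 3(75.53) = 226.6
Total out = 189.2 + 1205 + 75.53 + 226.6 = 1696 lbmol/h.

1700 lbmol/h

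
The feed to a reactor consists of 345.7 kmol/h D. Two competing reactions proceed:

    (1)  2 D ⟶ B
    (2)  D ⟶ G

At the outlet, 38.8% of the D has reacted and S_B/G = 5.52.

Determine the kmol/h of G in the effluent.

Conversion of D: D consumed = 0.388 × 345.7 = 134.1 kmol/h = 2ξ₁ + 1ξ₂.
Selectivity: 1ξ₁ / (1ξ₂) = 5.52 → ξ₁ = 5.52 ξ₂.
Substitute: (2·5.52 + 1) ξ₂ = 134.1 → ξ₂ = 11.14 kmol/h, ξ₁ = 61.5 kmol/h.
Outlet amounts (n = n₀ + Σ ν·ξ):
  D: 345.7 − 2(61.5) − 1(11.14) = 211.6
  B: 0 + 1(61.5) = 61.5
  G: 0 + 1(11.14) = 11.14

11.1 kmol/h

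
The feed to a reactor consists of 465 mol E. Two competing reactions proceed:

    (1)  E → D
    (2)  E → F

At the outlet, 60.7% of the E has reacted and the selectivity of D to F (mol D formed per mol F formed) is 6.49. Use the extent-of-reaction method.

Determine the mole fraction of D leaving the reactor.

0.526

Conversion of E: E consumed = 0.607 × 465 = 282.3 mol = 1ξ₁ + 1ξ₂.
Selectivity: 1ξ₁ / (1ξ₂) = 6.49 → ξ₁ = 6.49 ξ₂.
Substitute: (1·6.49 + 1) ξ₂ = 282.3 → ξ₂ = 37.68 mol, ξ₁ = 244.6 mol.
Outlet amounts (n = n₀ + Σ ν·ξ):
  E: 465 − 1(244.6) − 1(37.68) = 182.7
  D: 0 + 1(244.6) = 244.6
  F: 0 + 1(37.68) = 37.68
Total out = 465 mol; y_D = 244.6 / 465 = 0.526.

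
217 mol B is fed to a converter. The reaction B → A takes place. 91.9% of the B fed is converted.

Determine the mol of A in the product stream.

B reacted = 0.919 × 217 = 199.4 mol; ν_B = −1, so ξ = 199.4/1 = 199.4 mol.
Outlet amounts (n = n₀ + ν ξ):
  B: 217 − 1(199.4) = 17.58
  A: 0 + 1(199.4) = 199.4

199 mol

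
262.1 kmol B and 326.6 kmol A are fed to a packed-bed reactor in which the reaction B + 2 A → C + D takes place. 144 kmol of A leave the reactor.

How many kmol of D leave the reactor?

For A: n = n₀ − 2ξ → 144 = 326.6 − 2ξ, giving ξ = 91.3 kmol.
Outlet amounts (n = n₀ + ν ξ):
  B: 262.1 − 1(91.3) = 170.8
  A: 326.6 − 2(91.3) = 144
  C: 0 + 1(91.3) = 91.3
  D: 0 + 1(91.3) = 91.3

91.3 kmol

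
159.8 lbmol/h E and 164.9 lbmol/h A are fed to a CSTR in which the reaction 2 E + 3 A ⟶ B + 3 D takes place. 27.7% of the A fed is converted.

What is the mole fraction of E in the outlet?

A reacted = 0.277 × 164.9 = 45.68 lbmol/h; ν_A = −3, so ξ = 45.68/3 = 15.23 lbmol/h.
Outlet amounts (n = n₀ + ν ξ):
  E: 159.8 − 2(15.23) = 129.3
  A: 164.9 − 3(15.23) = 119.2
  B: 0 + 1(15.23) = 15.23
  D: 0 + 3(15.23) = 45.68
Total out = 309.5 lbmol/h; y_E = 129.3 / 309.5 = 0.418.

0.418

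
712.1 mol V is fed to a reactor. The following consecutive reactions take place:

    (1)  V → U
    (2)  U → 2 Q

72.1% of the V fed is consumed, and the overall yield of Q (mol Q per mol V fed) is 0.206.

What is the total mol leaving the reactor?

Conversion of V: V consumed = 1ξ₁ = 0.721 × 712.1 → ξ₁ = 513.4 mol.
Yield of Q: 2ξ₂ / 712.1 = 0.206 → ξ₂ = 73.35 mol.
Outlet amounts (n = n₀ + Σ ν·ξ):
  V: 712.1 − 1(513.4) = 198.7
  U: 0 + 1(513.4) − 1(73.35) = 440.1
  Q: 0 + 2(73.35) = 146.7
Total out = 198.7 + 440.1 + 146.7 = 785.4 mol.

785 mol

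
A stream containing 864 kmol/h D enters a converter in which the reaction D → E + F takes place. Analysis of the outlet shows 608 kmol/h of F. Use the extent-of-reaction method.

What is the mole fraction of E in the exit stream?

0.413

For F: n = n₀ + 1ξ → 608 = 0 + 1ξ, giving ξ = 608 kmol/h.
Outlet amounts (n = n₀ + ν ξ):
  D: 864 − 1(608) = 256
  E: 0 + 1(608) = 608
  F: 0 + 1(608) = 608
Total out = 1472 kmol/h; y_E = 608 / 1472 = 0.413.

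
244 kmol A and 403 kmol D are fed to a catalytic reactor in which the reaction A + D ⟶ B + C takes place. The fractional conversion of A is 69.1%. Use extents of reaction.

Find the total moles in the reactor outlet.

647 kmol

A reacted = 0.691 × 244 = 168.6 kmol; ν_A = −1, so ξ = 168.6/1 = 168.6 kmol.
Outlet amounts (n = n₀ + ν ξ):
  A: 244 − 1(168.6) = 75.4
  D: 403 − 1(168.6) = 234.4
  B: 0 + 1(168.6) = 168.6
  C: 0 + 1(168.6) = 168.6
Total out = 75.4 + 234.4 + 168.6 + 168.6 = 647 kmol.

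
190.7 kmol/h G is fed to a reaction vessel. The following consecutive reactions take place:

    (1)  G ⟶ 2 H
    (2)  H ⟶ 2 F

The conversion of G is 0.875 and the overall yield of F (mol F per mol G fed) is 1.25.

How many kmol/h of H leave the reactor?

Conversion of G: G consumed = 1ξ₁ = 0.875 × 190.7 → ξ₁ = 166.9 kmol/h.
Yield of F: 2ξ₂ / 190.7 = 1.25 → ξ₂ = 119.2 kmol/h.
Outlet amounts (n = n₀ + Σ ν·ξ):
  G: 190.7 − 1(166.9) = 23.84
  H: 0 + 2(166.9) − 1(119.2) = 214.5
  F: 0 + 2(119.2) = 238.4

215 kmol/h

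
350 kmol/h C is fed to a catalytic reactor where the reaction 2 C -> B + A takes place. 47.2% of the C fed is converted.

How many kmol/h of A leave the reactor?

82.6 kmol/h

C reacted = 0.472 × 350 = 165.2 kmol/h; ν_C = −2, so ξ = 165.2/2 = 82.6 kmol/h.
Outlet amounts (n = n₀ + ν ξ):
  C: 350 − 2(82.6) = 184.8
  B: 0 + 1(82.6) = 82.6
  A: 0 + 1(82.6) = 82.6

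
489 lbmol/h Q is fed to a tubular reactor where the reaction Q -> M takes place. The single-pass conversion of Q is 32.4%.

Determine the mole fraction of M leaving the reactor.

Q reacted = 0.324 × 489 = 158.4 lbmol/h; ν_Q = −1, so ξ = 158.4/1 = 158.4 lbmol/h.
Outlet amounts (n = n₀ + ν ξ):
  Q: 489 − 1(158.4) = 330.6
  M: 0 + 1(158.4) = 158.4
Total out = 489 lbmol/h; y_M = 158.4 / 489 = 0.324.

0.324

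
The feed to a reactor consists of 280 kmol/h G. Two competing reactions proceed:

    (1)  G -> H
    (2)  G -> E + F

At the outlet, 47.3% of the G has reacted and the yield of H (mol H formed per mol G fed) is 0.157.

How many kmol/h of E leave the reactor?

Yield of H: 1ξ₁ / 280 = 0.157 → ξ₁ = 43.96 kmol/h.
Conversion of G: 1ξ₁ + 1ξ₂ = 0.473 × 280 = 132.4 → ξ₂ = 88.48 kmol/h.
Outlet amounts (n = n₀ + Σ ν·ξ):
  G: 280 − 1(43.96) − 1(88.48) = 147.6
  H: 0 + 1(43.96) = 43.96
  E: 0 + 1(88.48) = 88.48
  F: 0 + 1(88.48) = 88.48

88.5 kmol/h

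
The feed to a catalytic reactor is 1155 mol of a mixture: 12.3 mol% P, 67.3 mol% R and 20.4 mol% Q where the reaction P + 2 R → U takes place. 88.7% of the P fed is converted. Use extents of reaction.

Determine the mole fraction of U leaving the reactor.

0.14

P reacted = 0.887 × 142.1 = 126 mol; ν_P = −1, so ξ = 126/1 = 126 mol.
Outlet amounts (n = n₀ + ν ξ):
  P: 142.1 − 1(126) = 16.05
  R: 777.3 − 2(126) = 525.3
  U: 0 + 1(126) = 126
  Q: 235.6 (inert)
Total out = 903 mol; y_U = 126 / 903 = 0.1396.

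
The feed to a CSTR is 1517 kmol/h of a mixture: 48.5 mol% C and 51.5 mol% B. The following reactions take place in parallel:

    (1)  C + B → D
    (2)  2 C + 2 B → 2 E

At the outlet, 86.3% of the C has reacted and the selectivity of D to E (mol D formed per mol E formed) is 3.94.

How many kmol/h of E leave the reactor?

Conversion of C: C consumed = 0.863 × 735.7 = 634.9 kmol/h = 1ξ₁ + 2ξ₂.
Selectivity: 1ξ₁ / (2ξ₂) = 3.94 → ξ₁ = 7.88 ξ₂.
Substitute: (1·7.88 + 2) ξ₂ = 634.9 → ξ₂ = 64.27 kmol/h, ξ₁ = 506.4 kmol/h.
Outlet amounts (n = n₀ + Σ ν·ξ):
  C: 735.7 − 1(506.4) − 2(64.27) = 100.8
  B: 781.3 − 1(506.4) − 2(64.27) = 146.3
  D: 0 + 1(506.4) = 506.4
  E: 0 + 2(64.27) = 128.5

129 kmol/h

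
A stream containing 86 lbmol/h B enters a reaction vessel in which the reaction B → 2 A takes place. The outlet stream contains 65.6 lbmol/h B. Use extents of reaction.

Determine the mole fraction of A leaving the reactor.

For B: n = n₀ − 1ξ → 65.6 = 86 − 1ξ, giving ξ = 20.4 lbmol/h.
Outlet amounts (n = n₀ + ν ξ):
  B: 86 − 1(20.4) = 65.6
  A: 0 + 2(20.4) = 40.8
Total out = 106.4 lbmol/h; y_A = 40.8 / 106.4 = 0.3835.

0.383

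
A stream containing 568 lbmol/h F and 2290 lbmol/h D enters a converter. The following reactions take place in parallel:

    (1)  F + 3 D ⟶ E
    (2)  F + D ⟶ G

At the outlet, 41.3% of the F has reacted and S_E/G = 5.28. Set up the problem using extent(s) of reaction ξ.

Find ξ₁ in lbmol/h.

ξ₁ = 197 lbmol/h

Conversion of F: F consumed = 0.413 × 568 = 234.6 lbmol/h = 1ξ₁ + 1ξ₂.
Selectivity: 1ξ₁ / (1ξ₂) = 5.28 → ξ₁ = 5.28 ξ₂.
Substitute: (1·5.28 + 1) ξ₂ = 234.6 → ξ₂ = 37.35 lbmol/h, ξ₁ = 197.2 lbmol/h.
Outlet amounts (n = n₀ + Σ ν·ξ):
  F: 568 − 1(197.2) − 1(37.35) = 333.4
  D: 2290 − 3(197.2) − 1(37.35) = 1661
  E: 0 + 1(197.2) = 197.2
  G: 0 + 1(37.35) = 37.35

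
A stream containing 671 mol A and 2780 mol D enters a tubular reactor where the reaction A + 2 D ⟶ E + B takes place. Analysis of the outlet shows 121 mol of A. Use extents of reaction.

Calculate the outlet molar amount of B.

550 mol

For A: n = n₀ − 1ξ → 121 = 671 − 1ξ, giving ξ = 550 mol.
Outlet amounts (n = n₀ + ν ξ):
  A: 671 − 1(550) = 121
  D: 2780 − 2(550) = 1680
  E: 0 + 1(550) = 550
  B: 0 + 1(550) = 550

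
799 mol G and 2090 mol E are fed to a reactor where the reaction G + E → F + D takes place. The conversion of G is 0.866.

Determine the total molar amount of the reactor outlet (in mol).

2890 mol

G reacted = 0.866 × 799 = 691.9 mol; ν_G = −1, so ξ = 691.9/1 = 691.9 mol.
Outlet amounts (n = n₀ + ν ξ):
  G: 799 − 1(691.9) = 107.1
  E: 2090 − 1(691.9) = 1398
  F: 0 + 1(691.9) = 691.9
  D: 0 + 1(691.9) = 691.9
Total out = 107.1 + 1398 + 691.9 + 691.9 = 2889 mol.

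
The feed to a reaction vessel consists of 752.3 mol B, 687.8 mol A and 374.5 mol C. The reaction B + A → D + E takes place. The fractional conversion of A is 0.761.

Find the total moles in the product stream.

1810 mol

A reacted = 0.761 × 687.8 = 523.4 mol; ν_A = −1, so ξ = 523.4/1 = 523.4 mol.
Outlet amounts (n = n₀ + ν ξ):
  B: 752.3 − 1(523.4) = 228.9
  A: 687.8 − 1(523.4) = 164.4
  D: 0 + 1(523.4) = 523.4
  E: 0 + 1(523.4) = 523.4
  C: 374.5 (inert)
Total out = 228.9 + 164.4 + 523.4 + 523.4 + 374.5 = 1815 mol.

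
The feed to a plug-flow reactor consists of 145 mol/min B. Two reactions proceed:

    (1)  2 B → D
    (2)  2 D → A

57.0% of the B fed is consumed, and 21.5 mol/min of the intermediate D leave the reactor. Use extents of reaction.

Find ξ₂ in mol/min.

ξ₂ = 9.91 mol/min

Conversion of B: B consumed = 2ξ₁ = 0.57 × 145 → ξ₁ = 41.32 mol/min.
D balance: n_D = 0 + 1ξ₁ − 2ξ₂ = 21.5 → ξ₂ = (1·41.32 − 21.5)/2 = 9.912 mol/min.
Outlet amounts (n = n₀ + Σ ν·ξ):
  B: 145 − 2(41.32) = 62.35
  D: 0 + 1(41.32) − 2(9.912) = 21.5
  A: 0 + 1(9.912) = 9.912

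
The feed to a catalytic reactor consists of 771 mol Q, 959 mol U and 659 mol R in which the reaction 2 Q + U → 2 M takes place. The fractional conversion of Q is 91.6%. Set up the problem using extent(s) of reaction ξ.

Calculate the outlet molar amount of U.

606 mol

Q reacted = 0.916 × 771 = 706.2 mol; ν_Q = −2, so ξ = 706.2/2 = 353.1 mol.
Outlet amounts (n = n₀ + ν ξ):
  Q: 771 − 2(353.1) = 64.76
  U: 959 − 1(353.1) = 605.9
  M: 0 + 2(353.1) = 706.2
  R: 659 (inert)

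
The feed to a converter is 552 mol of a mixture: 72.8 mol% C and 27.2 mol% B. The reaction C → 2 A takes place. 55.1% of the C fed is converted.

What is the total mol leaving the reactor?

773 mol

C reacted = 0.551 × 401.9 = 221.4 mol; ν_C = −1, so ξ = 221.4/1 = 221.4 mol.
Outlet amounts (n = n₀ + ν ξ):
  C: 401.9 − 1(221.4) = 180.4
  A: 0 + 2(221.4) = 442.8
  B: 150.1 (inert)
Total out = 180.4 + 442.8 + 150.1 = 773.4 mol.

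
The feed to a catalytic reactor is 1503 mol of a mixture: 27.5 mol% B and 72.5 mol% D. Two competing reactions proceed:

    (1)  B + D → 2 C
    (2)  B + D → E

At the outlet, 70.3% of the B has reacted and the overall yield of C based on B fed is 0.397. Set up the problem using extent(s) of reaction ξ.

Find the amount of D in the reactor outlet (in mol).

799 mol

Yield of C: 2ξ₁ / 413.3 = 0.397 → ξ₁ = 82.05 mol.
Conversion of B: 1ξ₁ + 1ξ₂ = 0.703 × 413.3 = 290.6 → ξ₂ = 208.5 mol.
Outlet amounts (n = n₀ + Σ ν·ξ):
  B: 413.3 − 1(82.05) − 1(208.5) = 122.8
  D: 1090 − 1(82.05) − 1(208.5) = 799.1
  C: 0 + 2(82.05) = 164.1
  E: 0 + 1(208.5) = 208.5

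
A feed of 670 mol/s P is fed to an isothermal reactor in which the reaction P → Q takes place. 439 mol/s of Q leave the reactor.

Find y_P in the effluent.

0.345

For Q: n = n₀ + 1ξ → 439 = 0 + 1ξ, giving ξ = 439 mol/s.
Outlet amounts (n = n₀ + ν ξ):
  P: 670 − 1(439) = 231
  Q: 0 + 1(439) = 439
Total out = 670 mol/s; y_P = 231 / 670 = 0.3448.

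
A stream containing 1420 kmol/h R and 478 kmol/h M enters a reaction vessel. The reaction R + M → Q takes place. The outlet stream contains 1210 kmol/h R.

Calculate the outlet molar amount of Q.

210 kmol/h

For R: n = n₀ − 1ξ → 1210 = 1420 − 1ξ, giving ξ = 210 kmol/h.
Outlet amounts (n = n₀ + ν ξ):
  R: 1420 − 1(210) = 1210
  M: 478 − 1(210) = 268
  Q: 0 + 1(210) = 210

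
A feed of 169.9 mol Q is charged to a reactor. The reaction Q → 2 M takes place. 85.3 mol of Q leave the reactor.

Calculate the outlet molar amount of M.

For Q: n = n₀ − 1ξ → 85.3 = 169.9 − 1ξ, giving ξ = 84.6 mol.
Outlet amounts (n = n₀ + ν ξ):
  Q: 169.9 − 1(84.6) = 85.3
  M: 0 + 2(84.6) = 169.2

169 mol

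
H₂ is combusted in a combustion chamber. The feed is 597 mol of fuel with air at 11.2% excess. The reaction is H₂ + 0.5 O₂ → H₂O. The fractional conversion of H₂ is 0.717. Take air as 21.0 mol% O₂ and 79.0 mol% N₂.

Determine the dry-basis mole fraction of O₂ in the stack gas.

Stoichiometric O₂ = 0.5 × 597 = 298.5 mol; O₂ fed = 298.5 × 1.112 = 331.9 mol.
N₂ fed = 331.9 × 79/21 = 1249 mol.
Fuel reacted = 0.717 × 597 → ξ = 428 mol.
Outlet (n = n₀ + ν ξ):
  H₂: 597 − 1(428) = 169
  O₂: 331.9 − 0.5(428) = 117.9
  N₂: 1249 (inert)
  H₂O: 0 + 1(428) = 428
Dry total = 1536 mol; y_O₂ (dry) = 117.9 / 1536 = 0.07678.

0.0768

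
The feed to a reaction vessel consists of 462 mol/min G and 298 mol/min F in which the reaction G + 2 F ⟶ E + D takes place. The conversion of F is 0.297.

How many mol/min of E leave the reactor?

F reacted = 0.297 × 298 = 88.51 mol/min; ν_F = −2, so ξ = 88.51/2 = 44.25 mol/min.
Outlet amounts (n = n₀ + ν ξ):
  G: 462 − 1(44.25) = 417.7
  F: 298 − 2(44.25) = 209.5
  E: 0 + 1(44.25) = 44.25
  D: 0 + 1(44.25) = 44.25

44.3 mol/min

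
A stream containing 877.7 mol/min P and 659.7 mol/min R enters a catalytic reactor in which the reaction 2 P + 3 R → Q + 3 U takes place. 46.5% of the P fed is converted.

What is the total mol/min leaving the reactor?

P reacted = 0.465 × 877.7 = 408.1 mol/min; ν_P = −2, so ξ = 408.1/2 = 204.1 mol/min.
Outlet amounts (n = n₀ + ν ξ):
  P: 877.7 − 2(204.1) = 469.6
  R: 659.7 − 3(204.1) = 47.5
  Q: 0 + 1(204.1) = 204.1
  U: 0 + 3(204.1) = 612.2
Total out = 469.6 + 47.5 + 204.1 + 612.2 = 1333 mol/min.

1330 mol/min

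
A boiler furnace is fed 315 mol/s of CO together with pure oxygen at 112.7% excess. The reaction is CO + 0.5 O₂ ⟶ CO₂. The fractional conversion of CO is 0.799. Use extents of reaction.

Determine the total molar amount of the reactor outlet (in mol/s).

Stoichiometric O₂ = 0.5 × 315 = 157.5 mol/s; O₂ fed = 157.5 × 2.127 = 335 mol/s.
Fuel reacted = 0.799 × 315 → ξ = 251.7 mol/s.
Outlet (n = n₀ + ν ξ):
  CO: 315 − 1(251.7) = 63.31
  O₂: 335 − 0.5(251.7) = 209.2
  CO₂: 0 + 1(251.7) = 251.7
Total out = 63.31 + 209.2 + 251.7 = 524.2 mol/s.

524 mol/s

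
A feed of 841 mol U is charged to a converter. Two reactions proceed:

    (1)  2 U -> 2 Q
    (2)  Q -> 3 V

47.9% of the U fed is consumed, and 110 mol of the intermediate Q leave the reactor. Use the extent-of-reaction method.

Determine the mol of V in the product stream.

Conversion of U: U consumed = 2ξ₁ = 0.479 × 841 → ξ₁ = 201.4 mol.
Q balance: n_Q = 0 + 2ξ₁ − 1ξ₂ = 110 → ξ₂ = (2·201.4 − 110)/1 = 292.8 mol.
Outlet amounts (n = n₀ + Σ ν·ξ):
  U: 841 − 2(201.4) = 438.2
  Q: 0 + 2(201.4) − 1(292.8) = 110
  V: 0 + 3(292.8) = 878.5

879 mol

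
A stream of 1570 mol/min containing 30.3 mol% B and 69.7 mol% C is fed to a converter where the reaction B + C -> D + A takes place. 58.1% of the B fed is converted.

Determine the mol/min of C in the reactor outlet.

B reacted = 0.581 × 475.7 = 276.4 mol/min; ν_B = −1, so ξ = 276.4/1 = 276.4 mol/min.
Outlet amounts (n = n₀ + ν ξ):
  B: 475.7 − 1(276.4) = 199.3
  C: 1094 − 1(276.4) = 817.9
  D: 0 + 1(276.4) = 276.4
  A: 0 + 1(276.4) = 276.4

818 mol/min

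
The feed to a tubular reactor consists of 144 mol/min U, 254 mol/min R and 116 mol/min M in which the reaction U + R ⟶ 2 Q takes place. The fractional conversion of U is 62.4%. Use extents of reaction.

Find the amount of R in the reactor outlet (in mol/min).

U reacted = 0.624 × 144 = 89.86 mol/min; ν_U = −1, so ξ = 89.86/1 = 89.86 mol/min.
Outlet amounts (n = n₀ + ν ξ):
  U: 144 − 1(89.86) = 54.14
  R: 254 − 1(89.86) = 164.1
  Q: 0 + 2(89.86) = 179.7
  M: 116 (inert)

164 mol/min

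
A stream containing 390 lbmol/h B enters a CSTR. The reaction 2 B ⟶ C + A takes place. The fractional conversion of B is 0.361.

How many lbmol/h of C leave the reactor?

B reacted = 0.361 × 390 = 140.8 lbmol/h; ν_B = −2, so ξ = 140.8/2 = 70.39 lbmol/h.
Outlet amounts (n = n₀ + ν ξ):
  B: 390 − 2(70.39) = 249.2
  C: 0 + 1(70.39) = 70.39
  A: 0 + 1(70.39) = 70.39

70.4 lbmol/h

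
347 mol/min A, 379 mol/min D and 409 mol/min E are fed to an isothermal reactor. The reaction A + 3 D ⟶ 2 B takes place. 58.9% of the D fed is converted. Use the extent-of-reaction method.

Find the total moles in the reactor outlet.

D reacted = 0.589 × 379 = 223.2 mol/min; ν_D = −3, so ξ = 223.2/3 = 74.41 mol/min.
Outlet amounts (n = n₀ + ν ξ):
  A: 347 − 1(74.41) = 272.6
  D: 379 − 3(74.41) = 155.8
  B: 0 + 2(74.41) = 148.8
  E: 409 (inert)
Total out = 272.6 + 155.8 + 148.8 + 409 = 986.2 mol/min.

986 mol/min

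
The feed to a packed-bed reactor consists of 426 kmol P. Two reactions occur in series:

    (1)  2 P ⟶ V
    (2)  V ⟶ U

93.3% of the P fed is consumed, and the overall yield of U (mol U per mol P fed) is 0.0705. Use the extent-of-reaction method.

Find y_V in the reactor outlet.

0.742

Conversion of P: P consumed = 2ξ₁ = 0.933 × 426 → ξ₁ = 198.7 kmol.
Yield of U: 1ξ₂ / 426 = 0.0705 → ξ₂ = 30.03 kmol.
Outlet amounts (n = n₀ + Σ ν·ξ):
  P: 426 − 2(198.7) = 28.54
  V: 0 + 1(198.7) − 1(30.03) = 168.7
  U: 0 + 1(30.03) = 30.03
Total out = 227.3 kmol; y_V = 168.7 / 227.3 = 0.7423.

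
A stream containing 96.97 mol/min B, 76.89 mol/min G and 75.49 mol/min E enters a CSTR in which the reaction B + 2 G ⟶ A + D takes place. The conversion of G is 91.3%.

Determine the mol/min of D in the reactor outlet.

G reacted = 0.913 × 76.89 = 70.2 mol/min; ν_G = −2, so ξ = 70.2/2 = 35.1 mol/min.
Outlet amounts (n = n₀ + ν ξ):
  B: 96.97 − 1(35.1) = 61.87
  G: 76.89 − 2(35.1) = 6.689
  A: 0 + 1(35.1) = 35.1
  D: 0 + 1(35.1) = 35.1
  E: 75.49 (inert)

35.1 mol/min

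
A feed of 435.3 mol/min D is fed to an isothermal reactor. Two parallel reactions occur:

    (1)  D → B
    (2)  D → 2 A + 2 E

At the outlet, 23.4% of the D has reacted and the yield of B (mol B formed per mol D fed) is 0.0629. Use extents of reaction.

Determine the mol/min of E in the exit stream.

149 mol/min

Yield of B: 1ξ₁ / 435.3 = 0.0629 → ξ₁ = 27.38 mol/min.
Conversion of D: 1ξ₁ + 1ξ₂ = 0.234 × 435.3 = 101.9 → ξ₂ = 74.48 mol/min.
Outlet amounts (n = n₀ + Σ ν·ξ):
  D: 435.3 − 1(27.38) − 1(74.48) = 333.4
  B: 0 + 1(27.38) = 27.38
  A: 0 + 2(74.48) = 149
  E: 0 + 2(74.48) = 149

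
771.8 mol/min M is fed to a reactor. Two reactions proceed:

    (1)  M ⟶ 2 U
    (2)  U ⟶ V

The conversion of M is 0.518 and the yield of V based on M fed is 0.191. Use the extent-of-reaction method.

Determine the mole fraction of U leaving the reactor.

Conversion of M: M consumed = 1ξ₁ = 0.518 × 771.8 → ξ₁ = 399.8 mol/min.
Yield of V: 1ξ₂ / 771.8 = 0.191 → ξ₂ = 147.4 mol/min.
Outlet amounts (n = n₀ + Σ ν·ξ):
  M: 771.8 − 1(399.8) = 372
  U: 0 + 2(399.8) − 1(147.4) = 652.2
  V: 0 + 1(147.4) = 147.4
Total out = 1172 mol/min; y_U = 652.2 / 1172 = 0.5567.

0.557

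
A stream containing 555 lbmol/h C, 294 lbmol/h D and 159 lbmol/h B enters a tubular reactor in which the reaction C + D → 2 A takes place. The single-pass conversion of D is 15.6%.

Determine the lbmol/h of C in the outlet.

D reacted = 0.156 × 294 = 45.86 lbmol/h; ν_D = −1, so ξ = 45.86/1 = 45.86 lbmol/h.
Outlet amounts (n = n₀ + ν ξ):
  C: 555 − 1(45.86) = 509.1
  D: 294 − 1(45.86) = 248.1
  A: 0 + 2(45.86) = 91.73
  B: 159 (inert)

509 lbmol/h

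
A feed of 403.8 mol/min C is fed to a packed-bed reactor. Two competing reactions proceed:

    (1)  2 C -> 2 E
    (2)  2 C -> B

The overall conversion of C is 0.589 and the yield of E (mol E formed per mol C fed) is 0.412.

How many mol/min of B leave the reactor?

35.7 mol/min

Yield of E: 2ξ₁ / 403.8 = 0.412 → ξ₁ = 83.18 mol/min.
Conversion of C: 2ξ₁ + 2ξ₂ = 0.589 × 403.8 = 237.8 → ξ₂ = 35.74 mol/min.
Outlet amounts (n = n₀ + Σ ν·ξ):
  C: 403.8 − 2(83.18) − 2(35.74) = 166
  E: 0 + 2(83.18) = 166.4
  B: 0 + 1(35.74) = 35.74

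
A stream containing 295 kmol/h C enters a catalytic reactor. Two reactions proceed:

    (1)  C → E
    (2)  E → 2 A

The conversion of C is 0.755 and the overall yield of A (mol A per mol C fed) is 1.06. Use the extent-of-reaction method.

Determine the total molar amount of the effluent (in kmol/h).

451 kmol/h

Conversion of C: C consumed = 1ξ₁ = 0.755 × 295 → ξ₁ = 222.7 kmol/h.
Yield of A: 2ξ₂ / 295 = 1.06 → ξ₂ = 156.3 kmol/h.
Outlet amounts (n = n₀ + Σ ν·ξ):
  C: 295 − 1(222.7) = 72.28
  E: 0 + 1(222.7) − 1(156.3) = 66.38
  A: 0 + 2(156.3) = 312.7
Total out = 72.28 + 66.38 + 312.7 = 451.4 kmol/h.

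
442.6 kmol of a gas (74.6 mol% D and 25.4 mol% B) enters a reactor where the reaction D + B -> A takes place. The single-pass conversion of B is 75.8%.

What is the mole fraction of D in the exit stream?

B reacted = 0.758 × 112.4 = 85.21 kmol; ν_B = −1, so ξ = 85.21/1 = 85.21 kmol.
Outlet amounts (n = n₀ + ν ξ):
  D: 330.2 − 1(85.21) = 245
  B: 112.4 − 1(85.21) = 27.21
  A: 0 + 1(85.21) = 85.21
Total out = 357.4 kmol; y_D = 245 / 357.4 = 0.6854.

0.685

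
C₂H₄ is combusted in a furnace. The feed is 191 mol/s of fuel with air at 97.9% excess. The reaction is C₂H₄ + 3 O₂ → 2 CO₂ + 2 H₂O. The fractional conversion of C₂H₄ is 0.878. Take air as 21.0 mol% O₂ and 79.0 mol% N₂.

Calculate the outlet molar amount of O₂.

Stoichiometric O₂ = 3 × 191 = 573 mol/s; O₂ fed = 573 × 1.979 = 1134 mol/s.
N₂ fed = 1134 × 79/21 = 4266 mol/s.
Fuel reacted = 0.878 × 191 → ξ = 167.7 mol/s.
Outlet (n = n₀ + ν ξ):
  C₂H₄: 191 − 1(167.7) = 23.3
  O₂: 1134 − 3(167.7) = 630.9
  N₂: 4266 (inert)
  CO₂: 0 + 2(167.7) = 335.4
  H₂O: 0 + 2(167.7) = 335.4

631 mol/s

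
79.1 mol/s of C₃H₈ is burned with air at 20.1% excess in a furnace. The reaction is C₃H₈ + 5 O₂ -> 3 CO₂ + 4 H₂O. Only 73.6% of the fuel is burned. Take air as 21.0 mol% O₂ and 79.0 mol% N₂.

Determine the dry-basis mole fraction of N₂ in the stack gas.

Stoichiometric O₂ = 5 × 79.1 = 395.5 mol/s; O₂ fed = 395.5 × 1.201 = 475 mol/s.
N₂ fed = 475 × 79/21 = 1787 mol/s.
Fuel reacted = 0.736 × 79.1 → ξ = 58.22 mol/s.
Outlet (n = n₀ + ν ξ):
  C₃H₈: 79.1 − 1(58.22) = 20.88
  O₂: 475 − 5(58.22) = 183.9
  N₂: 1787 (inert)
  CO₂: 0 + 3(58.22) = 174.7
  H₂O: 0 + 4(58.22) = 232.9
Dry total = 2166 mol/s; y_N₂ (dry) = 1787 / 2166 = 0.8248.

0.825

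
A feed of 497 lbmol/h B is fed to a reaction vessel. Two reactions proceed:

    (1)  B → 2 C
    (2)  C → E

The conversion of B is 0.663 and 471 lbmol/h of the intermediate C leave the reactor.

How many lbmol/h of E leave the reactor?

Conversion of B: B consumed = 1ξ₁ = 0.663 × 497 → ξ₁ = 329.5 lbmol/h.
C balance: n_C = 0 + 2ξ₁ − 1ξ₂ = 471 → ξ₂ = (2·329.5 − 471)/1 = 188 lbmol/h.
Outlet amounts (n = n₀ + Σ ν·ξ):
  B: 497 − 1(329.5) = 167.5
  C: 0 + 2(329.5) − 1(188) = 471
  E: 0 + 1(188) = 188

188 lbmol/h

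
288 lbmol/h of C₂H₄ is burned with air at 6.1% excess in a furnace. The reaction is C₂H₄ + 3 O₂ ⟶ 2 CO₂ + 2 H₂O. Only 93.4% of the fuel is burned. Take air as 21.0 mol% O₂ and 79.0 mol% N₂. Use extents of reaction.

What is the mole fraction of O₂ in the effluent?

Stoichiometric O₂ = 3 × 288 = 864 lbmol/h; O₂ fed = 864 × 1.061 = 916.7 lbmol/h.
N₂ fed = 916.7 × 79/21 = 3449 lbmol/h.
Fuel reacted = 0.934 × 288 → ξ = 269 lbmol/h.
Outlet (n = n₀ + ν ξ):
  C₂H₄: 288 − 1(269) = 19.01
  O₂: 916.7 − 3(269) = 109.7
  N₂: 3449 (inert)
  CO₂: 0 + 2(269) = 538
  H₂O: 0 + 2(269) = 538
Total out = 4653 lbmol/h; y_O₂ = 109.7 / 4653 = 0.02358.

0.0236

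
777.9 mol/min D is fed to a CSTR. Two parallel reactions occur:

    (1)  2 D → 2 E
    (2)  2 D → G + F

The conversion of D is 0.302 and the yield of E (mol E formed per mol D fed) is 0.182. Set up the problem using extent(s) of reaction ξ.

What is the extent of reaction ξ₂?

Yield of E: 2ξ₁ / 777.9 = 0.182 → ξ₁ = 70.79 mol/min.
Conversion of D: 2ξ₁ + 2ξ₂ = 0.302 × 777.9 = 234.9 → ξ₂ = 46.67 mol/min.
Outlet amounts (n = n₀ + Σ ν·ξ):
  D: 777.9 − 2(70.79) − 2(46.67) = 543
  E: 0 + 2(70.79) = 141.6
  G: 0 + 1(46.67) = 46.67
  F: 0 + 1(46.67) = 46.67

ξ₂ = 46.7 mol/min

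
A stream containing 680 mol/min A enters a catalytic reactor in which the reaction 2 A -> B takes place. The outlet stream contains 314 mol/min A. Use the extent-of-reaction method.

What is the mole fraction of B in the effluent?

For A: n = n₀ − 2ξ → 314 = 680 − 2ξ, giving ξ = 183 mol/min.
Outlet amounts (n = n₀ + ν ξ):
  A: 680 − 2(183) = 314
  B: 0 + 1(183) = 183
Total out = 497 mol/min; y_B = 183 / 497 = 0.3682.

0.368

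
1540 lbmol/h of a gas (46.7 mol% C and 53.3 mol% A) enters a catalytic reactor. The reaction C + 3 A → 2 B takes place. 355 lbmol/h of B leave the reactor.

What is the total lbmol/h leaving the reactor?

1180 lbmol/h

For B: n = n₀ + 2ξ → 355 = 0 + 2ξ, giving ξ = 177.5 lbmol/h.
Outlet amounts (n = n₀ + ν ξ):
  C: 719.2 − 1(177.5) = 541.7
  A: 820.8 − 3(177.5) = 288.3
  B: 0 + 2(177.5) = 355
Total out = 541.7 + 288.3 + 355 = 1185 lbmol/h.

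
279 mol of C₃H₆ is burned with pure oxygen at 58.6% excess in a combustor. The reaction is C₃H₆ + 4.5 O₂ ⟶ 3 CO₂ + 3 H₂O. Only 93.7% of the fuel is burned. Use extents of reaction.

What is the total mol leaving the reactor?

Stoichiometric O₂ = 4.5 × 279 = 1256 mol; O₂ fed = 1256 × 1.586 = 1991 mol.
Fuel reacted = 0.937 × 279 → ξ = 261.4 mol.
Outlet (n = n₀ + ν ξ):
  C₃H₆: 279 − 1(261.4) = 17.58
  O₂: 1991 − 4.5(261.4) = 814.8
  CO₂: 0 + 3(261.4) = 784.3
  H₂O: 0 + 3(261.4) = 784.3
Total out = 17.58 + 814.8 + 784.3 + 784.3 = 2401 mol.

2400 mol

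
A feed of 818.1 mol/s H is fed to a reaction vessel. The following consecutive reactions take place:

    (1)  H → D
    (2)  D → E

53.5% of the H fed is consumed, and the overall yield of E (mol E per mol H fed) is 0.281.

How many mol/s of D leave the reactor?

208 mol/s

Conversion of H: H consumed = 1ξ₁ = 0.535 × 818.1 → ξ₁ = 437.7 mol/s.
Yield of E: 1ξ₂ / 818.1 = 0.281 → ξ₂ = 229.9 mol/s.
Outlet amounts (n = n₀ + Σ ν·ξ):
  H: 818.1 − 1(437.7) = 380.4
  D: 0 + 1(437.7) − 1(229.9) = 207.8
  E: 0 + 1(229.9) = 229.9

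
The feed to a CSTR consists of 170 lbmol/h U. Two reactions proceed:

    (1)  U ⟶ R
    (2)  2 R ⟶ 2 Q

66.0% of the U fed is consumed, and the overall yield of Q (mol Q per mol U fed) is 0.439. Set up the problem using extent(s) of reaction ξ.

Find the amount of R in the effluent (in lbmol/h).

Conversion of U: U consumed = 1ξ₁ = 0.66 × 170 → ξ₁ = 112.2 lbmol/h.
Yield of Q: 2ξ₂ / 170 = 0.439 → ξ₂ = 37.31 lbmol/h.
Outlet amounts (n = n₀ + Σ ν·ξ):
  U: 170 − 1(112.2) = 57.8
  R: 0 + 1(112.2) − 2(37.31) = 37.57
  Q: 0 + 2(37.31) = 74.63

37.6 lbmol/h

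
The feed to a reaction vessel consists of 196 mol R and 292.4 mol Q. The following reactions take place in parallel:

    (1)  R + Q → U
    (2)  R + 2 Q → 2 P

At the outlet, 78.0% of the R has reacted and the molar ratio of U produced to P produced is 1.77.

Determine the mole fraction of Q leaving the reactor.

Conversion of R: R consumed = 0.78 × 196 = 152.9 mol = 1ξ₁ + 1ξ₂.
Selectivity: 1ξ₁ / (2ξ₂) = 1.77 → ξ₁ = 3.54 ξ₂.
Substitute: (1·3.54 + 1) ξ₂ = 152.9 → ξ₂ = 33.67 mol, ξ₁ = 119.2 mol.
Outlet amounts (n = n₀ + Σ ν·ξ):
  R: 196 − 1(119.2) − 1(33.67) = 43.12
  Q: 292.4 − 1(119.2) − 2(33.67) = 105.8
  U: 0 + 1(119.2) = 119.2
  P: 0 + 2(33.67) = 67.35
Total out = 335.5 mol; y_Q = 105.8 / 335.5 = 0.3155.

0.315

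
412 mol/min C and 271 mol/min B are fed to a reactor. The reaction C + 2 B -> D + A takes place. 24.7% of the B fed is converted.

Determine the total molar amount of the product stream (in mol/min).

B reacted = 0.247 × 271 = 66.94 mol/min; ν_B = −2, so ξ = 66.94/2 = 33.47 mol/min.
Outlet amounts (n = n₀ + ν ξ):
  C: 412 − 1(33.47) = 378.5
  B: 271 − 2(33.47) = 204.1
  D: 0 + 1(33.47) = 33.47
  A: 0 + 1(33.47) = 33.47
Total out = 378.5 + 204.1 + 33.47 + 33.47 = 649.5 mol/min.

650 mol/min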